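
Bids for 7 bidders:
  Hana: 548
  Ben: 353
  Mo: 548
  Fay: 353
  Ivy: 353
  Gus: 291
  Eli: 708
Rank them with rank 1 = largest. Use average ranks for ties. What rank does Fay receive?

Sorted (descending): 708, 548, 548, 353, 353, 353, 291
The 2 values of 548 occupy positions 2–3 → average rank (2+3)/2 = 2.5.
The 3 values of 353 occupy positions 4–6 → average rank 5.
Fay has value 353 → rank 5.

5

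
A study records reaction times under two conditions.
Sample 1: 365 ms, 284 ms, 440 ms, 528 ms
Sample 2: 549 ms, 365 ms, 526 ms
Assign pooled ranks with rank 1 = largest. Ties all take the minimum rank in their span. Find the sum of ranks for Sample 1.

18

Sorted (descending): 549, 528, 526, 440, 365, 365, 284
The 2 values of 365 occupy positions 5–6 → each gets rank 5.
Sample 1 values → pooled ranks: 365→5, 284→7, 440→4, 528→2
Rank sum = 5 + 7 + 4 + 2 = 18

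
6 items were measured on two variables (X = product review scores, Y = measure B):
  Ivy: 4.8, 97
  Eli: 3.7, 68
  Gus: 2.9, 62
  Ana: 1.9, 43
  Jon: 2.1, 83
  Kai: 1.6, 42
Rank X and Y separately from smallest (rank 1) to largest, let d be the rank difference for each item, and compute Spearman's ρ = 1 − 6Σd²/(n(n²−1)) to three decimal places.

0.829

Ranks of variable 1: 6, 5, 4, 2, 3, 1
Ranks of variable 2: 6, 4, 3, 2, 5, 1
d = r₁ − r₂: 0, 1, 1, 0, -2, 0
d²: 0, 1, 1, 0, 4, 0; Σd² = 6
ρ = 1 − 6·6/(6·35) = 1 − 36/210 = 0.829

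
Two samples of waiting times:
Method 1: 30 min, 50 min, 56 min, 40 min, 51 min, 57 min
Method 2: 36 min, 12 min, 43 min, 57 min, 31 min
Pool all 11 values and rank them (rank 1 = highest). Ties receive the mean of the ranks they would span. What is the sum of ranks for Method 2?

35.5

Sorted (descending): 57, 57, 56, 51, 50, 43, 40, 36, 31, 30, 12
The 2 values of 57 occupy positions 1–2 → average rank (1+2)/2 = 1.5.
Method 2 values → pooled ranks: 36→8, 12→11, 43→6, 57→1.5, 31→9
Rank sum = 8 + 11 + 6 + 1.5 + 9 = 35.5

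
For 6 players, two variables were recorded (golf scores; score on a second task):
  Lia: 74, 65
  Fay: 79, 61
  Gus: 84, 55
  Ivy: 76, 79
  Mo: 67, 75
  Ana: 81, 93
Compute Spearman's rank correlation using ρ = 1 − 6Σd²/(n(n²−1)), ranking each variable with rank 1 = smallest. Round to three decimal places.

Ranks of variable 1: 2, 4, 6, 3, 1, 5
Ranks of variable 2: 3, 2, 1, 5, 4, 6
d = r₁ − r₂: -1, 2, 5, -2, -3, -1
d²: 1, 4, 25, 4, 9, 1; Σd² = 44
ρ = 1 − 6·44/(6·35) = 1 − 264/210 = -0.257

-0.257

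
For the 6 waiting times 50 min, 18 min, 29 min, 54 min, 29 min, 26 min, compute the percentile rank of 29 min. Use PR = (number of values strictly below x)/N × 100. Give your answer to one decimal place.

33.3

N = 6.
Strictly below 29: 2. Equal to 29: 2.
PR = 2/6 × 100 = 33.3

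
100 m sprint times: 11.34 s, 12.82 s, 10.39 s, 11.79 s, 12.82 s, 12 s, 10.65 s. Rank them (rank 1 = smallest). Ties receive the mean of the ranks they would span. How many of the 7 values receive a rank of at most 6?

Sorted (ascending): 10.39, 10.65, 11.34, 11.79, 12, 12.82, 12.82
The 2 values of 12.82 occupy positions 6–7 → average rank (6+7)/2 = 6.5.
Ranks ≤ 6: {1, 2, 3, 4, 5} → 5 values.

5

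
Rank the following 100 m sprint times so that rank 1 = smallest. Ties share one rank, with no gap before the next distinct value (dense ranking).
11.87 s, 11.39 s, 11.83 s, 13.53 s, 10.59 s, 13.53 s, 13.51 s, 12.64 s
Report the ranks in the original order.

4, 2, 3, 7, 1, 7, 6, 5

Sorted (ascending): 10.59, 11.39, 11.83, 11.87, 12.64, 13.51, 13.53, 13.53
The 2 values of 13.53 share dense rank 7.
Remaining distinct values take the next consecutive integers.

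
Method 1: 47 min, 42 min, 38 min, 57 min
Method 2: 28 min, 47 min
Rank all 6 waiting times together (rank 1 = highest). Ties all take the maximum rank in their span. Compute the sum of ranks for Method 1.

13

Sorted (descending): 57, 47, 47, 42, 38, 28
The 2 values of 47 occupy positions 2–3 → each gets rank 3.
Method 1 values → pooled ranks: 47→3, 42→4, 38→5, 57→1
Rank sum = 3 + 4 + 5 + 1 = 13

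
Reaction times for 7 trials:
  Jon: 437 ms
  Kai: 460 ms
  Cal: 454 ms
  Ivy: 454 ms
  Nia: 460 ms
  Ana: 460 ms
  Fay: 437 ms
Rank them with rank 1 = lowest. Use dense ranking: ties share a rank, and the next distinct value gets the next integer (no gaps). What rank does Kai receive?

3

Sorted (ascending): 437, 437, 454, 454, 460, 460, 460
The 2 values of 437 share dense rank 1.
The 2 values of 454 share dense rank 2.
The 3 values of 460 share dense rank 3.
Kai has value 460 ms → rank 3.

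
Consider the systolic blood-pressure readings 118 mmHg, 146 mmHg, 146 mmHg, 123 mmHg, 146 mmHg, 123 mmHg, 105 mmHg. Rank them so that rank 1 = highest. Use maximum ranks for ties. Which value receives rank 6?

118

Sorted (descending): 146, 146, 146, 123, 123, 118, 105
The 3 values of 146 occupy positions 1–3 → each gets rank 3.
The 2 values of 123 occupy positions 4–5 → each gets rank 5.
Rank 6 → value 118.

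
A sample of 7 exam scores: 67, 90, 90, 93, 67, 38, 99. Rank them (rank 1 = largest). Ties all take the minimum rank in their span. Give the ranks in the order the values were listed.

Sorted (descending): 99, 93, 90, 90, 67, 67, 38
The 2 values of 90 occupy positions 3–4 → each gets rank 3.
The 2 values of 67 occupy positions 5–6 → each gets rank 5.

5, 3, 3, 2, 5, 7, 1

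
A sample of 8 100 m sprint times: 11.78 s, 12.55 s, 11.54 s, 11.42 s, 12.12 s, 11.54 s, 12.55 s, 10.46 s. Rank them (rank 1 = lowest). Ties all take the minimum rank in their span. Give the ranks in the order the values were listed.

5, 7, 3, 2, 6, 3, 7, 1

Sorted (ascending): 10.46, 11.42, 11.54, 11.54, 11.78, 12.12, 12.55, 12.55
The 2 values of 11.54 occupy positions 3–4 → each gets rank 3.
The 2 values of 12.55 occupy positions 7–8 → each gets rank 7.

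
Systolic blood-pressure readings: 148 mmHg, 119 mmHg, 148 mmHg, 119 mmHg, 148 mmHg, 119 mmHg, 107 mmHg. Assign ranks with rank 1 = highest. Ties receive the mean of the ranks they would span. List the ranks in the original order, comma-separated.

2, 5, 2, 5, 2, 5, 7

Sorted (descending): 148, 148, 148, 119, 119, 119, 107
The 3 values of 148 occupy positions 1–3 → average rank 2.
The 3 values of 119 occupy positions 4–6 → average rank 5.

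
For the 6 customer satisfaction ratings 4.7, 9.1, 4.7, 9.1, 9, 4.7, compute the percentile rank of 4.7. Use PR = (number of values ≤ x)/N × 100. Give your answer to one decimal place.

50.0

N = 6.
Strictly below 4.7: 0. Equal to 4.7: 3.
PR = 3/6 × 100 = 50.0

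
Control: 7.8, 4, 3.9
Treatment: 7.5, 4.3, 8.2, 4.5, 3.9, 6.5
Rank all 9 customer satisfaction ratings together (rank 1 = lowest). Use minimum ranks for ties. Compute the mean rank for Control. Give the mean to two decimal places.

4.00

Sorted (ascending): 3.9, 3.9, 4, 4.3, 4.5, 6.5, 7.5, 7.8, 8.2
The 2 values of 3.9 occupy positions 1–2 → each gets rank 1.
Control values → pooled ranks: 7.8→8, 4→3, 3.9→1
Mean rank = (8 + 3 + 1) / 3 = 4.00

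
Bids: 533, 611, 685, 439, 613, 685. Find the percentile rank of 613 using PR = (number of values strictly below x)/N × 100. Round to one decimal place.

50.0

N = 6.
Strictly below 613: 3. Equal to 613: 1.
PR = 3/6 × 100 = 50.0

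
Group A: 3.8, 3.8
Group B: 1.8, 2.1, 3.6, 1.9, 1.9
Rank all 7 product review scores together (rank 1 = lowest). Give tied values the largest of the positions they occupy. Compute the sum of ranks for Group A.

14

Sorted (ascending): 1.8, 1.9, 1.9, 2.1, 3.6, 3.8, 3.8
The 2 values of 1.9 occupy positions 2–3 → each gets rank 3.
The 2 values of 3.8 occupy positions 6–7 → each gets rank 7.
Group A values → pooled ranks: 3.8→7, 3.8→7
Rank sum = 7 + 7 = 14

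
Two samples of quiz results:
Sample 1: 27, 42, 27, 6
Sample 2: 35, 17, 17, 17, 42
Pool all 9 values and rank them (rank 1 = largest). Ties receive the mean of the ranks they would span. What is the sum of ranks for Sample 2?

25.5

Sorted (descending): 42, 42, 35, 27, 27, 17, 17, 17, 6
The 2 values of 42 occupy positions 1–2 → average rank (1+2)/2 = 1.5.
The 2 values of 27 occupy positions 4–5 → average rank (4+5)/2 = 4.5.
The 3 values of 17 occupy positions 6–8 → average rank 7.
Sample 2 values → pooled ranks: 35→3, 17→7, 17→7, 17→7, 42→1.5
Rank sum = 3 + 7 + 7 + 7 + 1.5 = 25.5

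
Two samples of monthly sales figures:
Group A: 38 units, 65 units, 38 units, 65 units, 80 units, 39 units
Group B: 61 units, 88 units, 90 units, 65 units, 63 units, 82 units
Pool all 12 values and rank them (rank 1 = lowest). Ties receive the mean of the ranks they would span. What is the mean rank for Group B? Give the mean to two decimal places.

Sorted (ascending): 38, 38, 39, 61, 63, 65, 65, 65, 80, 82, 88, 90
The 2 values of 38 occupy positions 1–2 → average rank (1+2)/2 = 1.5.
The 3 values of 65 occupy positions 6–8 → average rank 7.
Group B values → pooled ranks: 61→4, 88→11, 90→12, 65→7, 63→5, 82→10
Mean rank = (4 + 11 + 12 + 7 + 5 + 10) / 6 = 8.17

8.17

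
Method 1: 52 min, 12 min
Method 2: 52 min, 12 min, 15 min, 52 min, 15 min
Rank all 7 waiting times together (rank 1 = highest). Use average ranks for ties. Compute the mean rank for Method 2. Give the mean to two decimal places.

3.90

Sorted (descending): 52, 52, 52, 15, 15, 12, 12
The 3 values of 52 occupy positions 1–3 → average rank 2.
The 2 values of 15 occupy positions 4–5 → average rank (4+5)/2 = 4.5.
The 2 values of 12 occupy positions 6–7 → average rank (6+7)/2 = 6.5.
Method 2 values → pooled ranks: 52→2, 12→6.5, 15→4.5, 52→2, 15→4.5
Mean rank = (2 + 6.5 + 4.5 + 2 + 4.5) / 5 = 3.90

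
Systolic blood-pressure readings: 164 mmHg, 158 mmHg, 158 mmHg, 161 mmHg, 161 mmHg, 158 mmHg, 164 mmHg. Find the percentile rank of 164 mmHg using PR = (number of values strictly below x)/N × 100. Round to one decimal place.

N = 7.
Strictly below 164: 5. Equal to 164: 2.
PR = 5/7 × 100 = 71.4

71.4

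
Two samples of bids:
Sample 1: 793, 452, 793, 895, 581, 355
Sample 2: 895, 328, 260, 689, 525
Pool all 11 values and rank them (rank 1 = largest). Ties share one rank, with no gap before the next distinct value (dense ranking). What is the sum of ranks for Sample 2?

26

Sorted (descending): 895, 895, 793, 793, 689, 581, 525, 452, 355, 328, 260
The 2 values of 895 share dense rank 1.
The 2 values of 793 share dense rank 2.
Remaining distinct values take the next consecutive integers.
Sample 2 values → pooled ranks: 895→1, 328→8, 260→9, 689→3, 525→5
Rank sum = 1 + 8 + 9 + 3 + 5 = 26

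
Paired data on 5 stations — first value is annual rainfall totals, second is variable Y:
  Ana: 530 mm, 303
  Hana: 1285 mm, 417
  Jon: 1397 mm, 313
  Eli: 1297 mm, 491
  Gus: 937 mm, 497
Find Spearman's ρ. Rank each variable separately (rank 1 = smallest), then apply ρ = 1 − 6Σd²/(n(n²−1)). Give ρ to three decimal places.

0.100

Ranks of variable 1: 1, 3, 5, 4, 2
Ranks of variable 2: 1, 3, 2, 4, 5
d = r₁ − r₂: 0, 0, 3, 0, -3
d²: 0, 0, 9, 0, 9; Σd² = 18
ρ = 1 − 6·18/(5·24) = 1 − 108/120 = 0.100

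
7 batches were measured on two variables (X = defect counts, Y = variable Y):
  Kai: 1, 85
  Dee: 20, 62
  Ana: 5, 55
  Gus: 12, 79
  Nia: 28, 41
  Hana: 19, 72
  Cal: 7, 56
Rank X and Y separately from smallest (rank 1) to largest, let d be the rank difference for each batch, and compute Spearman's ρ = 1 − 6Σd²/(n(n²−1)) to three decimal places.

Ranks of variable 1: 1, 6, 2, 4, 7, 5, 3
Ranks of variable 2: 7, 4, 2, 6, 1, 5, 3
d = r₁ − r₂: -6, 2, 0, -2, 6, 0, 0
d²: 36, 4, 0, 4, 36, 0, 0; Σd² = 80
ρ = 1 − 6·80/(7·48) = 1 − 480/336 = -0.429

-0.429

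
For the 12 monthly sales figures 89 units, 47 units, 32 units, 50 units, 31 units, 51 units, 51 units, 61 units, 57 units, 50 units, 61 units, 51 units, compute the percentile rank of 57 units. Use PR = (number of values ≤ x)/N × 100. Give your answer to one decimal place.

75.0

N = 12.
Strictly below 57: 8. Equal to 57: 1.
PR = 9/12 × 100 = 75.0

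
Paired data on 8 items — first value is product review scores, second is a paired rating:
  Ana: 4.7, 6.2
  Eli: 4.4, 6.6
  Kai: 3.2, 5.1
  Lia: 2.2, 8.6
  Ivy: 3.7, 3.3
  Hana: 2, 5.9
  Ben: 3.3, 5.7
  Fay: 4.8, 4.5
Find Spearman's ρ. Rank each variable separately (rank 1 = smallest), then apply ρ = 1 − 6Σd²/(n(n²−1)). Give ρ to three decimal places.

Ranks of variable 1: 7, 6, 3, 2, 5, 1, 4, 8
Ranks of variable 2: 6, 7, 3, 8, 1, 5, 4, 2
d = r₁ − r₂: 1, -1, 0, -6, 4, -4, 0, 6
d²: 1, 1, 0, 36, 16, 16, 0, 36; Σd² = 106
ρ = 1 − 6·106/(8·63) = 1 − 636/504 = -0.262

-0.262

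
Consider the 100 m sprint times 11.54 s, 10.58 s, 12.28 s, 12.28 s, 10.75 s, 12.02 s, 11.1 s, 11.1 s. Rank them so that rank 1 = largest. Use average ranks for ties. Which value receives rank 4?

Sorted (descending): 12.28, 12.28, 12.02, 11.54, 11.1, 11.1, 10.75, 10.58
The 2 values of 12.28 occupy positions 1–2 → average rank (1+2)/2 = 1.5.
The 2 values of 11.1 occupy positions 5–6 → average rank (5+6)/2 = 5.5.
Rank 4 → value 11.54.

11.54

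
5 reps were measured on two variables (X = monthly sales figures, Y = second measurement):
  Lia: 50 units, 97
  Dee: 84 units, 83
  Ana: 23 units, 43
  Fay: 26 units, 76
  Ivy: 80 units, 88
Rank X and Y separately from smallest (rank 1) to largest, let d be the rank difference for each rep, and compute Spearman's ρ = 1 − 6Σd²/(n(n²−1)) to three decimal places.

0.600

Ranks of variable 1: 3, 5, 1, 2, 4
Ranks of variable 2: 5, 3, 1, 2, 4
d = r₁ − r₂: -2, 2, 0, 0, 0
d²: 4, 4, 0, 0, 0; Σd² = 8
ρ = 1 − 6·8/(5·24) = 1 − 48/120 = 0.600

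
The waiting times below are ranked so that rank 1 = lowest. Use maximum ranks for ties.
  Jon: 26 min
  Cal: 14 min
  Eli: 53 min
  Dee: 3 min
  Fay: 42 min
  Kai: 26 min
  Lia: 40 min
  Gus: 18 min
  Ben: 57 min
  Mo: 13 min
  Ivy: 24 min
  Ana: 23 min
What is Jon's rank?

Sorted (ascending): 3, 13, 14, 18, 23, 24, 26, 26, 40, 42, 53, 57
The 2 values of 26 occupy positions 7–8 → each gets rank 8.
Jon has value 26 min → rank 8.

8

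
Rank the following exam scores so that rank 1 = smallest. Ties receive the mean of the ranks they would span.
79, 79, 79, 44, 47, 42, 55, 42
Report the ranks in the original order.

7, 7, 7, 3, 4, 1.5, 5, 1.5

Sorted (ascending): 42, 42, 44, 47, 55, 79, 79, 79
The 2 values of 42 occupy positions 1–2 → average rank (1+2)/2 = 1.5.
The 3 values of 79 occupy positions 6–8 → average rank 7.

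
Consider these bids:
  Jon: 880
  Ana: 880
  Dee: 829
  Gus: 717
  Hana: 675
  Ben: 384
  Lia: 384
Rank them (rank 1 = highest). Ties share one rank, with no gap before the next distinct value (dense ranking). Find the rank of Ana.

Sorted (descending): 880, 880, 829, 717, 675, 384, 384
The 2 values of 880 share dense rank 1.
The 2 values of 384 share dense rank 5.
Remaining distinct values take the next consecutive integers.
Ana has value 880 → rank 1.

1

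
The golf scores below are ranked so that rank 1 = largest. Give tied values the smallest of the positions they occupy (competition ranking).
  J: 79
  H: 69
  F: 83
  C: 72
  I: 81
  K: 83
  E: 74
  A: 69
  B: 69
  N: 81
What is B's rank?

8

Sorted (descending): 83, 83, 81, 81, 79, 74, 72, 69, 69, 69
The 2 values of 83 occupy positions 1–2 → each gets rank 1.
The 2 values of 81 occupy positions 3–4 → each gets rank 3.
The 3 values of 69 occupy positions 8–10 → each gets rank 8.
B has value 69 → rank 8.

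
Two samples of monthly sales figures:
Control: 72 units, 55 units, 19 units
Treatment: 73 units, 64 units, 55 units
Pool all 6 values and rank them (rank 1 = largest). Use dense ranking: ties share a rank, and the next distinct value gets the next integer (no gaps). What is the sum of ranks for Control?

Sorted (descending): 73, 72, 64, 55, 55, 19
The 2 values of 55 share dense rank 4.
Remaining distinct values take the next consecutive integers.
Control values → pooled ranks: 72→2, 55→4, 19→5
Rank sum = 2 + 4 + 5 = 11

11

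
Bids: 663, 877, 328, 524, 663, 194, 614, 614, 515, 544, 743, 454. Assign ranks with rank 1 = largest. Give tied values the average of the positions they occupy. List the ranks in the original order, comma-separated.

3.5, 1, 11, 8, 3.5, 12, 5.5, 5.5, 9, 7, 2, 10

Sorted (descending): 877, 743, 663, 663, 614, 614, 544, 524, 515, 454, 328, 194
The 2 values of 663 occupy positions 3–4 → average rank (3+4)/2 = 3.5.
The 2 values of 614 occupy positions 5–6 → average rank (5+6)/2 = 5.5.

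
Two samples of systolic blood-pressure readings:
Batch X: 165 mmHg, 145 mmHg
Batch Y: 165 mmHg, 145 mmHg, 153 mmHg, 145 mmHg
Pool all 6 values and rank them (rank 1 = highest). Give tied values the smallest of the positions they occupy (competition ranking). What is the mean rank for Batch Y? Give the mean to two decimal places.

Sorted (descending): 165, 165, 153, 145, 145, 145
The 2 values of 165 occupy positions 1–2 → each gets rank 1.
The 3 values of 145 occupy positions 4–6 → each gets rank 4.
Batch Y values → pooled ranks: 165→1, 145→4, 153→3, 145→4
Mean rank = (1 + 4 + 3 + 4) / 4 = 3.00

3.00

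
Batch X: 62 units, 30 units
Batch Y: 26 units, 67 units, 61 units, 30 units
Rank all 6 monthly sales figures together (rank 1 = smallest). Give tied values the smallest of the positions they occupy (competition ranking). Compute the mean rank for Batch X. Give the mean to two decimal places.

Sorted (ascending): 26, 30, 30, 61, 62, 67
The 2 values of 30 occupy positions 2–3 → each gets rank 2.
Batch X values → pooled ranks: 62→5, 30→2
Mean rank = (5 + 2) / 2 = 3.50

3.50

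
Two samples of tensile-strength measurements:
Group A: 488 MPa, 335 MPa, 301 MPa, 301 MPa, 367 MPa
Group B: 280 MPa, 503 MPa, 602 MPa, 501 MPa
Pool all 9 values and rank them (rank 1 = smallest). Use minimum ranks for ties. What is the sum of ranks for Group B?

Sorted (ascending): 280, 301, 301, 335, 367, 488, 501, 503, 602
The 2 values of 301 occupy positions 2–3 → each gets rank 2.
Group B values → pooled ranks: 280→1, 503→8, 602→9, 501→7
Rank sum = 1 + 8 + 9 + 7 = 25

25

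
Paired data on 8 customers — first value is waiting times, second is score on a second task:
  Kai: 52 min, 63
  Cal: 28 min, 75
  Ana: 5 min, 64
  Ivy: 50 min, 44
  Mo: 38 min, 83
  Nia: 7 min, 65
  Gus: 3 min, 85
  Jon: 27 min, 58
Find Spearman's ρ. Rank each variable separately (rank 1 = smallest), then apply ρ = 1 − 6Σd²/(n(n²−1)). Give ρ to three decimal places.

-0.476

Ranks of variable 1: 8, 5, 2, 7, 6, 3, 1, 4
Ranks of variable 2: 3, 6, 4, 1, 7, 5, 8, 2
d = r₁ − r₂: 5, -1, -2, 6, -1, -2, -7, 2
d²: 25, 1, 4, 36, 1, 4, 49, 4; Σd² = 124
ρ = 1 − 6·124/(8·63) = 1 − 744/504 = -0.476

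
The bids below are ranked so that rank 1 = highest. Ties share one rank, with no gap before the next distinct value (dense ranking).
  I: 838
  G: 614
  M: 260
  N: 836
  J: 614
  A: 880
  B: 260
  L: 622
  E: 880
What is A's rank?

Sorted (descending): 880, 880, 838, 836, 622, 614, 614, 260, 260
The 2 values of 880 share dense rank 1.
The 2 values of 614 share dense rank 5.
The 2 values of 260 share dense rank 6.
Remaining distinct values take the next consecutive integers.
A has value 880 → rank 1.

1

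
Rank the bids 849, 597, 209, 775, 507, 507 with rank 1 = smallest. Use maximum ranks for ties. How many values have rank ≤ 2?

1

Sorted (ascending): 209, 507, 507, 597, 775, 849
The 2 values of 507 occupy positions 2–3 → each gets rank 3.
Ranks ≤ 2: {1} → 1 value.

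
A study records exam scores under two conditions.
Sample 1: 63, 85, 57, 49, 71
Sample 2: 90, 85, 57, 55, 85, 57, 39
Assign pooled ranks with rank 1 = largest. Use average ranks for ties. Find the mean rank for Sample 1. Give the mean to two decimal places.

Sorted (descending): 90, 85, 85, 85, 71, 63, 57, 57, 57, 55, 49, 39
The 3 values of 85 occupy positions 2–4 → average rank 3.
The 3 values of 57 occupy positions 7–9 → average rank 8.
Sample 1 values → pooled ranks: 63→6, 85→3, 57→8, 49→11, 71→5
Mean rank = (6 + 3 + 8 + 11 + 5) / 5 = 6.60

6.60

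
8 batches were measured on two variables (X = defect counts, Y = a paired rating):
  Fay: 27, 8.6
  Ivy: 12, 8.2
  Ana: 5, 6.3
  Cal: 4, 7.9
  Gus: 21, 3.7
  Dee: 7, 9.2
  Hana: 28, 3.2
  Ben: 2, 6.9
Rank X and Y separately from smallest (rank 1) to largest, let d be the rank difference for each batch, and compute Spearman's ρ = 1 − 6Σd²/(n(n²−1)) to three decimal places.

-0.190

Ranks of variable 1: 7, 5, 3, 2, 6, 4, 8, 1
Ranks of variable 2: 7, 6, 3, 5, 2, 8, 1, 4
d = r₁ − r₂: 0, -1, 0, -3, 4, -4, 7, -3
d²: 0, 1, 0, 9, 16, 16, 49, 9; Σd² = 100
ρ = 1 − 6·100/(8·63) = 1 − 600/504 = -0.190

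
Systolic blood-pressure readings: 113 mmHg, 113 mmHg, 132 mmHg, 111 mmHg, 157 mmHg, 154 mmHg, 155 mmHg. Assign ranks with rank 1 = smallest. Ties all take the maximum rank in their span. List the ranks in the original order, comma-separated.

3, 3, 4, 1, 7, 5, 6

Sorted (ascending): 111, 113, 113, 132, 154, 155, 157
The 2 values of 113 occupy positions 2–3 → each gets rank 3.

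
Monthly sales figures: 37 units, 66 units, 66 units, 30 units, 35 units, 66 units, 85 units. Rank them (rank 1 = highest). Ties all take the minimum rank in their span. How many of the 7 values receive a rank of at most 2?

Sorted (descending): 85, 66, 66, 66, 37, 35, 30
The 3 values of 66 occupy positions 2–4 → each gets rank 2.
Ranks ≤ 2: {1, 2, 2, 2} → 4 values.

4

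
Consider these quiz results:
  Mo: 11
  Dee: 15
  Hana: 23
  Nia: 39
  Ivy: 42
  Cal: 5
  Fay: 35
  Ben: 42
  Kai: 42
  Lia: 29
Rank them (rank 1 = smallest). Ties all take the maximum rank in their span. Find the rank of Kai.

10

Sorted (ascending): 5, 11, 15, 23, 29, 35, 39, 42, 42, 42
The 3 values of 42 occupy positions 8–10 → each gets rank 10.
Kai has value 42 → rank 10.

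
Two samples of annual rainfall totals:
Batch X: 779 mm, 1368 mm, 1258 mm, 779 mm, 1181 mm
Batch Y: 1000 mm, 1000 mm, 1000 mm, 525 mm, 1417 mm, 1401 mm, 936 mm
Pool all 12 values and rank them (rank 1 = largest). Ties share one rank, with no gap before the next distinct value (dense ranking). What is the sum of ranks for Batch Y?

Sorted (descending): 1417, 1401, 1368, 1258, 1181, 1000, 1000, 1000, 936, 779, 779, 525
The 3 values of 1000 share dense rank 6.
The 2 values of 779 share dense rank 8.
Remaining distinct values take the next consecutive integers.
Batch Y values → pooled ranks: 1000→6, 1000→6, 1000→6, 525→9, 1417→1, 1401→2, 936→7
Rank sum = 6 + 6 + 6 + 9 + 1 + 2 + 7 = 37

37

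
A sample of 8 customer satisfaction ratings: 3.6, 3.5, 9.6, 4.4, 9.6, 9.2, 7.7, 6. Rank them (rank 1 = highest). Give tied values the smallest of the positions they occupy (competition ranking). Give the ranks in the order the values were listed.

Sorted (descending): 9.6, 9.6, 9.2, 7.7, 6, 4.4, 3.6, 3.5
The 2 values of 9.6 occupy positions 1–2 → each gets rank 1.

7, 8, 1, 6, 1, 3, 4, 5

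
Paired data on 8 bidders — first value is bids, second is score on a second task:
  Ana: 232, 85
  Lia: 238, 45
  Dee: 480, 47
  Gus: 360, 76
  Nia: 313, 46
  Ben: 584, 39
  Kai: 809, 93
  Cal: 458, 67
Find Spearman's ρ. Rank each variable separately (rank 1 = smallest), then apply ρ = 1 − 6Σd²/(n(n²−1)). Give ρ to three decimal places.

0.048

Ranks of variable 1: 1, 2, 6, 4, 3, 7, 8, 5
Ranks of variable 2: 7, 2, 4, 6, 3, 1, 8, 5
d = r₁ − r₂: -6, 0, 2, -2, 0, 6, 0, 0
d²: 36, 0, 4, 4, 0, 36, 0, 0; Σd² = 80
ρ = 1 − 6·80/(8·63) = 1 − 480/504 = 0.048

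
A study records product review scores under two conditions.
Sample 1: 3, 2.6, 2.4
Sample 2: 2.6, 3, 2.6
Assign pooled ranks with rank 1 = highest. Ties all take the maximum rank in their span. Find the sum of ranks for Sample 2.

12

Sorted (descending): 3, 3, 2.6, 2.6, 2.6, 2.4
The 2 values of 3 occupy positions 1–2 → each gets rank 2.
The 3 values of 2.6 occupy positions 3–5 → each gets rank 5.
Sample 2 values → pooled ranks: 2.6→5, 3→2, 2.6→5
Rank sum = 5 + 2 + 5 = 12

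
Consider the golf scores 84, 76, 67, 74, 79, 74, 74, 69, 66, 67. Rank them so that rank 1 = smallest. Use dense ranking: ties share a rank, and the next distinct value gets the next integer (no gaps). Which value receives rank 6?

79

Sorted (ascending): 66, 67, 67, 69, 74, 74, 74, 76, 79, 84
The 2 values of 67 share dense rank 2.
The 3 values of 74 share dense rank 4.
Remaining distinct values take the next consecutive integers.
Rank 6 → value 79.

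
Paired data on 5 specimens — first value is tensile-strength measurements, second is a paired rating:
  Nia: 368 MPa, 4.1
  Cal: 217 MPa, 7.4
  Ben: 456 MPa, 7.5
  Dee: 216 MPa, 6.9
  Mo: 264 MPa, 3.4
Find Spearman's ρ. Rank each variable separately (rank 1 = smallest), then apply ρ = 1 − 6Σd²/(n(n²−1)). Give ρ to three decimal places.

Ranks of variable 1: 4, 2, 5, 1, 3
Ranks of variable 2: 2, 4, 5, 3, 1
d = r₁ − r₂: 2, -2, 0, -2, 2
d²: 4, 4, 0, 4, 4; Σd² = 16
ρ = 1 − 6·16/(5·24) = 1 − 96/120 = 0.200

0.200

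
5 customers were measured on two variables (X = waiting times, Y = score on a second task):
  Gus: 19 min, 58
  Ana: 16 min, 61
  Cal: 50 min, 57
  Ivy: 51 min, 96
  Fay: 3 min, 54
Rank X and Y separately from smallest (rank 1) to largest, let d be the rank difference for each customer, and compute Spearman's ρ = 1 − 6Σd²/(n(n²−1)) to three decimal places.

Ranks of variable 1: 3, 2, 4, 5, 1
Ranks of variable 2: 3, 4, 2, 5, 1
d = r₁ − r₂: 0, -2, 2, 0, 0
d²: 0, 4, 4, 0, 0; Σd² = 8
ρ = 1 − 6·8/(5·24) = 1 − 48/120 = 0.600

0.600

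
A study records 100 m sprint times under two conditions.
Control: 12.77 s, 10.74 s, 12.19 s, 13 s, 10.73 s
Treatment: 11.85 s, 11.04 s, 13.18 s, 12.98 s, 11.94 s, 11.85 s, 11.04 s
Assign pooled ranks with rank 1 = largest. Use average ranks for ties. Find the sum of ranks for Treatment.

Sorted (descending): 13.18, 13, 12.98, 12.77, 12.19, 11.94, 11.85, 11.85, 11.04, 11.04, 10.74, 10.73
The 2 values of 11.85 occupy positions 7–8 → average rank (7+8)/2 = 7.5.
The 2 values of 11.04 occupy positions 9–10 → average rank (9+10)/2 = 9.5.
Treatment values → pooled ranks: 11.85→7.5, 11.04→9.5, 13.18→1, 12.98→3, 11.94→6, 11.85→7.5, 11.04→9.5
Rank sum = 7.5 + 9.5 + 1 + 3 + 6 + 7.5 + 9.5 = 44

44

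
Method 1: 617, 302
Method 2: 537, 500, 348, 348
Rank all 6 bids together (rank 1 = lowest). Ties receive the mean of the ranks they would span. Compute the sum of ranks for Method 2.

14

Sorted (ascending): 302, 348, 348, 500, 537, 617
The 2 values of 348 occupy positions 2–3 → average rank (2+3)/2 = 2.5.
Method 2 values → pooled ranks: 537→5, 500→4, 348→2.5, 348→2.5
Rank sum = 5 + 4 + 2.5 + 2.5 = 14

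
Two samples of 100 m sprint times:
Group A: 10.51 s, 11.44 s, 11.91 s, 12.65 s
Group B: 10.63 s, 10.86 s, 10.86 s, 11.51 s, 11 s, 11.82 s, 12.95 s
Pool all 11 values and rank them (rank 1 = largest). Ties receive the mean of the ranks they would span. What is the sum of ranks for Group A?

Sorted (descending): 12.95, 12.65, 11.91, 11.82, 11.51, 11.44, 11, 10.86, 10.86, 10.63, 10.51
The 2 values of 10.86 occupy positions 8–9 → average rank (8+9)/2 = 8.5.
Group A values → pooled ranks: 10.51→11, 11.44→6, 11.91→3, 12.65→2
Rank sum = 11 + 6 + 3 + 2 = 22

22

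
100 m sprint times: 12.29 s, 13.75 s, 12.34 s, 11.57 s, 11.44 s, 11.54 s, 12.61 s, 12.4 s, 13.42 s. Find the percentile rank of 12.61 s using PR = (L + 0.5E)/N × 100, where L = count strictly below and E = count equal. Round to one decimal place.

72.2

N = 9.
Strictly below 12.61: 6. Equal to 12.61: 1.
PR = (6 + 0.5·1)/9 × 100 = 72.2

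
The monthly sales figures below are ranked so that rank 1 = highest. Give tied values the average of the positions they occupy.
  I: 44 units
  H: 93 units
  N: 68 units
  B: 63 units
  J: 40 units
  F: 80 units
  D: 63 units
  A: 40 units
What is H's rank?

Sorted (descending): 93, 80, 68, 63, 63, 44, 40, 40
The 2 values of 63 occupy positions 4–5 → average rank (4+5)/2 = 4.5.
The 2 values of 40 occupy positions 7–8 → average rank (7+8)/2 = 7.5.
H has value 93 units → rank 1.

1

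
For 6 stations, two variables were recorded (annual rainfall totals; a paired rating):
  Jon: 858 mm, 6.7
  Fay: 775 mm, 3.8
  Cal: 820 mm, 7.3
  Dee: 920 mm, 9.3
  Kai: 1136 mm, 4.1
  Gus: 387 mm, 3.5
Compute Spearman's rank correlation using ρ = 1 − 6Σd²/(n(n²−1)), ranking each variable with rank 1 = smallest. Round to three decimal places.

0.600

Ranks of variable 1: 4, 2, 3, 5, 6, 1
Ranks of variable 2: 4, 2, 5, 6, 3, 1
d = r₁ − r₂: 0, 0, -2, -1, 3, 0
d²: 0, 0, 4, 1, 9, 0; Σd² = 14
ρ = 1 − 6·14/(6·35) = 1 − 84/210 = 0.600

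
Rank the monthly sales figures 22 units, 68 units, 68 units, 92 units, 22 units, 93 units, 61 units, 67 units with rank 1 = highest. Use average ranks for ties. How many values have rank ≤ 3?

2

Sorted (descending): 93, 92, 68, 68, 67, 61, 22, 22
The 2 values of 68 occupy positions 3–4 → average rank (3+4)/2 = 3.5.
The 2 values of 22 occupy positions 7–8 → average rank (7+8)/2 = 7.5.
Ranks ≤ 3: {1, 2} → 2 values.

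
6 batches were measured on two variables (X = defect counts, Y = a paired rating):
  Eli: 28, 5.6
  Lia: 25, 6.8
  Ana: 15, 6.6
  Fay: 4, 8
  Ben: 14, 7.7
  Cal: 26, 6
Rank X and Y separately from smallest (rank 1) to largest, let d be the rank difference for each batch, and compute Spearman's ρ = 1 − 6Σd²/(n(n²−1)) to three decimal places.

-0.943

Ranks of variable 1: 6, 4, 3, 1, 2, 5
Ranks of variable 2: 1, 4, 3, 6, 5, 2
d = r₁ − r₂: 5, 0, 0, -5, -3, 3
d²: 25, 0, 0, 25, 9, 9; Σd² = 68
ρ = 1 − 6·68/(6·35) = 1 − 408/210 = -0.943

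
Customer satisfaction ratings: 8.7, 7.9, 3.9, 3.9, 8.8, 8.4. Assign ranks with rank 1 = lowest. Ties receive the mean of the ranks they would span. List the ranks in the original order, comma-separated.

5, 3, 1.5, 1.5, 6, 4

Sorted (ascending): 3.9, 3.9, 7.9, 8.4, 8.7, 8.8
The 2 values of 3.9 occupy positions 1–2 → average rank (1+2)/2 = 1.5.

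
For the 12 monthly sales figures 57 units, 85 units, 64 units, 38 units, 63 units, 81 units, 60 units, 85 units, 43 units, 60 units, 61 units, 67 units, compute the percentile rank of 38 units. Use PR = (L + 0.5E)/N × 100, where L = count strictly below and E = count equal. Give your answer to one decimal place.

4.2

N = 12.
Strictly below 38: 0. Equal to 38: 1.
PR = (0 + 0.5·1)/12 × 100 = 4.2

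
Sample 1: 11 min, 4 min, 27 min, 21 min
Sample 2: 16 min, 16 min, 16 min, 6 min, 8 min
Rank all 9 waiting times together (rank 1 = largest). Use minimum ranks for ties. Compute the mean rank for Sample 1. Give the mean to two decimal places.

4.50

Sorted (descending): 27, 21, 16, 16, 16, 11, 8, 6, 4
The 3 values of 16 occupy positions 3–5 → each gets rank 3.
Sample 1 values → pooled ranks: 11→6, 4→9, 27→1, 21→2
Mean rank = (6 + 9 + 1 + 2) / 4 = 4.50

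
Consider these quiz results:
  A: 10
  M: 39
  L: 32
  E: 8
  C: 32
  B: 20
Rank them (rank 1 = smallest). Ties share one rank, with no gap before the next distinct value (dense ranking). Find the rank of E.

1

Sorted (ascending): 8, 10, 20, 32, 32, 39
The 2 values of 32 share dense rank 4.
Remaining distinct values take the next consecutive integers.
E has value 8 → rank 1.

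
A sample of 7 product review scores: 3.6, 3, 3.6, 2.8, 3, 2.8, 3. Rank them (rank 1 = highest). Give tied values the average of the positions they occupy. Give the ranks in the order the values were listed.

1.5, 4, 1.5, 6.5, 4, 6.5, 4

Sorted (descending): 3.6, 3.6, 3, 3, 3, 2.8, 2.8
The 2 values of 3.6 occupy positions 1–2 → average rank (1+2)/2 = 1.5.
The 3 values of 3 occupy positions 3–5 → average rank 4.
The 2 values of 2.8 occupy positions 6–7 → average rank (6+7)/2 = 6.5.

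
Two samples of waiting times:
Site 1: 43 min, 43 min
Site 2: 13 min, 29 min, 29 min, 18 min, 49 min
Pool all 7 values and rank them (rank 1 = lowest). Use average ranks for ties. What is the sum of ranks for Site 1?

11

Sorted (ascending): 13, 18, 29, 29, 43, 43, 49
The 2 values of 29 occupy positions 3–4 → average rank (3+4)/2 = 3.5.
The 2 values of 43 occupy positions 5–6 → average rank (5+6)/2 = 5.5.
Site 1 values → pooled ranks: 43→5.5, 43→5.5
Rank sum = 5.5 + 5.5 = 11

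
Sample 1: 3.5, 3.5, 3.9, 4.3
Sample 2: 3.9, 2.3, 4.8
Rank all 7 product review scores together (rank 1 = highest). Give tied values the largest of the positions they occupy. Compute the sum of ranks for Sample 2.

12

Sorted (descending): 4.8, 4.3, 3.9, 3.9, 3.5, 3.5, 2.3
The 2 values of 3.9 occupy positions 3–4 → each gets rank 4.
The 2 values of 3.5 occupy positions 5–6 → each gets rank 6.
Sample 2 values → pooled ranks: 3.9→4, 2.3→7, 4.8→1
Rank sum = 4 + 7 + 1 = 12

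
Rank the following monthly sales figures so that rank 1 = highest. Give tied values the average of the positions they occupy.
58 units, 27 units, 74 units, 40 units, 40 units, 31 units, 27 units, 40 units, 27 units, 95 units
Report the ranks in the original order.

3, 9, 2, 5, 5, 7, 9, 5, 9, 1

Sorted (descending): 95, 74, 58, 40, 40, 40, 31, 27, 27, 27
The 3 values of 40 occupy positions 4–6 → average rank 5.
The 3 values of 27 occupy positions 8–10 → average rank 9.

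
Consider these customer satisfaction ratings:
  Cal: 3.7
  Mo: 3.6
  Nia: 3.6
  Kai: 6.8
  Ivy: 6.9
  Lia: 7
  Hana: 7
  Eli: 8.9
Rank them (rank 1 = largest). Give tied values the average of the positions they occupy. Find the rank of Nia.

7.5

Sorted (descending): 8.9, 7, 7, 6.9, 6.8, 3.7, 3.6, 3.6
The 2 values of 7 occupy positions 2–3 → average rank (2+3)/2 = 2.5.
The 2 values of 3.6 occupy positions 7–8 → average rank (7+8)/2 = 7.5.
Nia has value 3.6 → rank 7.5.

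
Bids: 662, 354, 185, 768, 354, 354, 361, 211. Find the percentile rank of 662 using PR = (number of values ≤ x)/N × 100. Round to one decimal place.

87.5

N = 8.
Strictly below 662: 6. Equal to 662: 1.
PR = 7/8 × 100 = 87.5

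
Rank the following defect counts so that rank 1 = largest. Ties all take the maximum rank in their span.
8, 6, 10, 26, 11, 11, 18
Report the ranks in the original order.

6, 7, 5, 1, 4, 4, 2

Sorted (descending): 26, 18, 11, 11, 10, 8, 6
The 2 values of 11 occupy positions 3–4 → each gets rank 4.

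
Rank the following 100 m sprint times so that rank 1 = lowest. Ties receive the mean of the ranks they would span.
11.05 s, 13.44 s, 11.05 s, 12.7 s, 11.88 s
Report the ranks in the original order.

1.5, 5, 1.5, 4, 3

Sorted (ascending): 11.05, 11.05, 11.88, 12.7, 13.44
The 2 values of 11.05 occupy positions 1–2 → average rank (1+2)/2 = 1.5.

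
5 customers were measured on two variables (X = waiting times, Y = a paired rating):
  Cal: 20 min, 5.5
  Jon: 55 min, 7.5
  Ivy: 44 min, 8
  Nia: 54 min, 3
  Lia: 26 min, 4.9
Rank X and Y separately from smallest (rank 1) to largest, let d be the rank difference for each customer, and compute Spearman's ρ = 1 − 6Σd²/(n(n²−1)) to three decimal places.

0.100

Ranks of variable 1: 1, 5, 3, 4, 2
Ranks of variable 2: 3, 4, 5, 1, 2
d = r₁ − r₂: -2, 1, -2, 3, 0
d²: 4, 1, 4, 9, 0; Σd² = 18
ρ = 1 − 6·18/(5·24) = 1 − 108/120 = 0.100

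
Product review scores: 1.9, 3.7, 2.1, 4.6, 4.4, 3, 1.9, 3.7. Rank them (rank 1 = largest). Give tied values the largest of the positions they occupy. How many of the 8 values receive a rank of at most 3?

Sorted (descending): 4.6, 4.4, 3.7, 3.7, 3, 2.1, 1.9, 1.9
The 2 values of 3.7 occupy positions 3–4 → each gets rank 4.
The 2 values of 1.9 occupy positions 7–8 → each gets rank 8.
Ranks ≤ 3: {1, 2} → 2 values.

2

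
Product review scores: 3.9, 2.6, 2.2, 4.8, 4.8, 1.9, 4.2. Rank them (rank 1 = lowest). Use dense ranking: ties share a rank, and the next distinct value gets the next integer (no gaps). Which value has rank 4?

3.9

Sorted (ascending): 1.9, 2.2, 2.6, 3.9, 4.2, 4.8, 4.8
The 2 values of 4.8 share dense rank 6.
Remaining distinct values take the next consecutive integers.
Rank 4 → value 3.9.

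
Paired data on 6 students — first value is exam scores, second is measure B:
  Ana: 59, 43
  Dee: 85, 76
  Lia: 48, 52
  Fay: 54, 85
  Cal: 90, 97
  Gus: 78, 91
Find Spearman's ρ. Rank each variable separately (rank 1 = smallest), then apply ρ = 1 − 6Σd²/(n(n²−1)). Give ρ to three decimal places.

Ranks of variable 1: 3, 5, 1, 2, 6, 4
Ranks of variable 2: 1, 3, 2, 4, 6, 5
d = r₁ − r₂: 2, 2, -1, -2, 0, -1
d²: 4, 4, 1, 4, 0, 1; Σd² = 14
ρ = 1 − 6·14/(6·35) = 1 − 84/210 = 0.600

0.600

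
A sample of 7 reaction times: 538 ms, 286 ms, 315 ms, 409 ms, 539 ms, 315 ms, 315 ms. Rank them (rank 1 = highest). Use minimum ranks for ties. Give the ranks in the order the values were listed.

Sorted (descending): 539, 538, 409, 315, 315, 315, 286
The 3 values of 315 occupy positions 4–6 → each gets rank 4.

2, 7, 4, 3, 1, 4, 4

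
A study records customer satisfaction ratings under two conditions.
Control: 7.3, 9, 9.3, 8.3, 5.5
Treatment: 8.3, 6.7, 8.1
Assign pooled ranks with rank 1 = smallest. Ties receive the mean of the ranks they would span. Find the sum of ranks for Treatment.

Sorted (ascending): 5.5, 6.7, 7.3, 8.1, 8.3, 8.3, 9, 9.3
The 2 values of 8.3 occupy positions 5–6 → average rank (5+6)/2 = 5.5.
Treatment values → pooled ranks: 8.3→5.5, 6.7→2, 8.1→4
Rank sum = 5.5 + 2 + 4 = 11.5

11.5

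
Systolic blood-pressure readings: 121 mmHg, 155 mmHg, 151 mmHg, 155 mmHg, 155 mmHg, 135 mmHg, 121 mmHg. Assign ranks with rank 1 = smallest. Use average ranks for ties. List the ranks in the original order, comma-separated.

1.5, 6, 4, 6, 6, 3, 1.5

Sorted (ascending): 121, 121, 135, 151, 155, 155, 155
The 2 values of 121 occupy positions 1–2 → average rank (1+2)/2 = 1.5.
The 3 values of 155 occupy positions 5–7 → average rank 6.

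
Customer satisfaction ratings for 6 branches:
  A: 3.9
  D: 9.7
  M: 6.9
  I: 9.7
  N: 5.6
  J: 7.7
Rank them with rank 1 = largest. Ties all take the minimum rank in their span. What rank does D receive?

Sorted (descending): 9.7, 9.7, 7.7, 6.9, 5.6, 3.9
The 2 values of 9.7 occupy positions 1–2 → each gets rank 1.
D has value 9.7 → rank 1.

1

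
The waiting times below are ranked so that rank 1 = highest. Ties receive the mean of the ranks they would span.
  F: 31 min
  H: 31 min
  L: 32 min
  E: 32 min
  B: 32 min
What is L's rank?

2

Sorted (descending): 32, 32, 32, 31, 31
The 3 values of 32 occupy positions 1–3 → average rank 2.
The 2 values of 31 occupy positions 4–5 → average rank (4+5)/2 = 4.5.
L has value 32 min → rank 2.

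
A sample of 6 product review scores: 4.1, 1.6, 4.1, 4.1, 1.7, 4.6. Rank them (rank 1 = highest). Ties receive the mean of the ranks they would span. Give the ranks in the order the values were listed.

3, 6, 3, 3, 5, 1

Sorted (descending): 4.6, 4.1, 4.1, 4.1, 1.7, 1.6
The 3 values of 4.1 occupy positions 2–4 → average rank 3.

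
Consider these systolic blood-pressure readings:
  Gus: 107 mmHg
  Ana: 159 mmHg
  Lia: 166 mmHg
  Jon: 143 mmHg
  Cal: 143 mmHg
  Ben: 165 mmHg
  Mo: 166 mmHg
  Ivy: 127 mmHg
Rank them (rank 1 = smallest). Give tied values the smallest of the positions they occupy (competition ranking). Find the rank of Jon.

3

Sorted (ascending): 107, 127, 143, 143, 159, 165, 166, 166
The 2 values of 143 occupy positions 3–4 → each gets rank 3.
The 2 values of 166 occupy positions 7–8 → each gets rank 7.
Jon has value 143 mmHg → rank 3.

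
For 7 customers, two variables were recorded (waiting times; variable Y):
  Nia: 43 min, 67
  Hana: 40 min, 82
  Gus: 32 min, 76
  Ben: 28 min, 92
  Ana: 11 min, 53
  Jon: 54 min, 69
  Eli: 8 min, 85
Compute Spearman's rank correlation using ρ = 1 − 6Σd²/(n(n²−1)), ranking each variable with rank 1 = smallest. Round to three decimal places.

Ranks of variable 1: 6, 5, 4, 3, 2, 7, 1
Ranks of variable 2: 2, 5, 4, 7, 1, 3, 6
d = r₁ − r₂: 4, 0, 0, -4, 1, 4, -5
d²: 16, 0, 0, 16, 1, 16, 25; Σd² = 74
ρ = 1 − 6·74/(7·48) = 1 − 444/336 = -0.321

-0.321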